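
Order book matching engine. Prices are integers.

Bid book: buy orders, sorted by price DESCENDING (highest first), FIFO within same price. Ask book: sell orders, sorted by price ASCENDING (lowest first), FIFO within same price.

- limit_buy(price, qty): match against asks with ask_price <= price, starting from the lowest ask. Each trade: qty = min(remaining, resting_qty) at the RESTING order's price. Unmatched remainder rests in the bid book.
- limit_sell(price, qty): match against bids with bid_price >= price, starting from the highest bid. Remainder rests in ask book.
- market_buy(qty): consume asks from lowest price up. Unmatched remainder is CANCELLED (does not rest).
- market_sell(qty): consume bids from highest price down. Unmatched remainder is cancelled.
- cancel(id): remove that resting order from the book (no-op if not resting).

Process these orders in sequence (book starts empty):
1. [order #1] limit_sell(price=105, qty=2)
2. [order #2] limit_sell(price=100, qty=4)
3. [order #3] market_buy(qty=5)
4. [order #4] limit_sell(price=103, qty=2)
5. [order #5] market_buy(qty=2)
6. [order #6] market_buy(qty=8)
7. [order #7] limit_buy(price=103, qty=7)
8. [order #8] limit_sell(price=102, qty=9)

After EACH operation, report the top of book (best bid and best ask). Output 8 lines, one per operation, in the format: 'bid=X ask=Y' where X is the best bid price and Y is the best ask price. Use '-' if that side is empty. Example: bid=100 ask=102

Answer: bid=- ask=105
bid=- ask=100
bid=- ask=105
bid=- ask=103
bid=- ask=105
bid=- ask=-
bid=103 ask=-
bid=- ask=102

Derivation:
After op 1 [order #1] limit_sell(price=105, qty=2): fills=none; bids=[-] asks=[#1:2@105]
After op 2 [order #2] limit_sell(price=100, qty=4): fills=none; bids=[-] asks=[#2:4@100 #1:2@105]
After op 3 [order #3] market_buy(qty=5): fills=#3x#2:4@100 #3x#1:1@105; bids=[-] asks=[#1:1@105]
After op 4 [order #4] limit_sell(price=103, qty=2): fills=none; bids=[-] asks=[#4:2@103 #1:1@105]
After op 5 [order #5] market_buy(qty=2): fills=#5x#4:2@103; bids=[-] asks=[#1:1@105]
After op 6 [order #6] market_buy(qty=8): fills=#6x#1:1@105; bids=[-] asks=[-]
After op 7 [order #7] limit_buy(price=103, qty=7): fills=none; bids=[#7:7@103] asks=[-]
After op 8 [order #8] limit_sell(price=102, qty=9): fills=#7x#8:7@103; bids=[-] asks=[#8:2@102]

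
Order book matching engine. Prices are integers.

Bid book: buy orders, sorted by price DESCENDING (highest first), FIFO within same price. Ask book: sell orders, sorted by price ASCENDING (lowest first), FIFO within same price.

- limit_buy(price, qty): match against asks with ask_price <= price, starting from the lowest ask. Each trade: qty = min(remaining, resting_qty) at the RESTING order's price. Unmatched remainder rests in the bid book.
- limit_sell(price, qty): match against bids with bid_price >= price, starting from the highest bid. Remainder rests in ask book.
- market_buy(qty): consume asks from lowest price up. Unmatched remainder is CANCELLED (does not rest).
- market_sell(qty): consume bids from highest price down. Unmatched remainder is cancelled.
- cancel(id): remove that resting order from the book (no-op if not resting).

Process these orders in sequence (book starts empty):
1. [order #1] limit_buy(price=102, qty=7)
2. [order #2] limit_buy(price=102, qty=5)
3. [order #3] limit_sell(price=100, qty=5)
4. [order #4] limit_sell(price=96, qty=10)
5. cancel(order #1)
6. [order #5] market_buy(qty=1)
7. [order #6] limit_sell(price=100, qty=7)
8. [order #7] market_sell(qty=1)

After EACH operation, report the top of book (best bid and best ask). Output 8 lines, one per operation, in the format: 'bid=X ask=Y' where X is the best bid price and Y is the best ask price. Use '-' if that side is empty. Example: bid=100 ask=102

Answer: bid=102 ask=-
bid=102 ask=-
bid=102 ask=-
bid=- ask=96
bid=- ask=96
bid=- ask=96
bid=- ask=96
bid=- ask=96

Derivation:
After op 1 [order #1] limit_buy(price=102, qty=7): fills=none; bids=[#1:7@102] asks=[-]
After op 2 [order #2] limit_buy(price=102, qty=5): fills=none; bids=[#1:7@102 #2:5@102] asks=[-]
After op 3 [order #3] limit_sell(price=100, qty=5): fills=#1x#3:5@102; bids=[#1:2@102 #2:5@102] asks=[-]
After op 4 [order #4] limit_sell(price=96, qty=10): fills=#1x#4:2@102 #2x#4:5@102; bids=[-] asks=[#4:3@96]
After op 5 cancel(order #1): fills=none; bids=[-] asks=[#4:3@96]
After op 6 [order #5] market_buy(qty=1): fills=#5x#4:1@96; bids=[-] asks=[#4:2@96]
After op 7 [order #6] limit_sell(price=100, qty=7): fills=none; bids=[-] asks=[#4:2@96 #6:7@100]
After op 8 [order #7] market_sell(qty=1): fills=none; bids=[-] asks=[#4:2@96 #6:7@100]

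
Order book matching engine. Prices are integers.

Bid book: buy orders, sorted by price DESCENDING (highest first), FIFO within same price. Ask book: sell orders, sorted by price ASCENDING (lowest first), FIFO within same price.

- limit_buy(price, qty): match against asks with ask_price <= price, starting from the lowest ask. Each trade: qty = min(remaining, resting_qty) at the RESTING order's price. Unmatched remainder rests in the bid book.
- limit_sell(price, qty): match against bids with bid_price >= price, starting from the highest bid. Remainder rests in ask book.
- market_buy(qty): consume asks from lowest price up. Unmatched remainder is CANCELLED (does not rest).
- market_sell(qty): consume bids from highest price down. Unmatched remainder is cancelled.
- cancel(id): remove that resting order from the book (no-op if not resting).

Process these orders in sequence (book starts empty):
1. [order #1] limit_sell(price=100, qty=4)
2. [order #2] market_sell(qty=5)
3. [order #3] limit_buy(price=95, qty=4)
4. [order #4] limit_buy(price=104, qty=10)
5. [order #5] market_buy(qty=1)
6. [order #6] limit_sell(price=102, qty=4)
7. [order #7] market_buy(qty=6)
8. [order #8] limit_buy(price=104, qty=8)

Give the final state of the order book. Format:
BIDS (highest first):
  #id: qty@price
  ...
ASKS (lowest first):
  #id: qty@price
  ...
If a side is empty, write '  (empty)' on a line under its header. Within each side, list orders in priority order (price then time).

After op 1 [order #1] limit_sell(price=100, qty=4): fills=none; bids=[-] asks=[#1:4@100]
After op 2 [order #2] market_sell(qty=5): fills=none; bids=[-] asks=[#1:4@100]
After op 3 [order #3] limit_buy(price=95, qty=4): fills=none; bids=[#3:4@95] asks=[#1:4@100]
After op 4 [order #4] limit_buy(price=104, qty=10): fills=#4x#1:4@100; bids=[#4:6@104 #3:4@95] asks=[-]
After op 5 [order #5] market_buy(qty=1): fills=none; bids=[#4:6@104 #3:4@95] asks=[-]
After op 6 [order #6] limit_sell(price=102, qty=4): fills=#4x#6:4@104; bids=[#4:2@104 #3:4@95] asks=[-]
After op 7 [order #7] market_buy(qty=6): fills=none; bids=[#4:2@104 #3:4@95] asks=[-]
After op 8 [order #8] limit_buy(price=104, qty=8): fills=none; bids=[#4:2@104 #8:8@104 #3:4@95] asks=[-]

Answer: BIDS (highest first):
  #4: 2@104
  #8: 8@104
  #3: 4@95
ASKS (lowest first):
  (empty)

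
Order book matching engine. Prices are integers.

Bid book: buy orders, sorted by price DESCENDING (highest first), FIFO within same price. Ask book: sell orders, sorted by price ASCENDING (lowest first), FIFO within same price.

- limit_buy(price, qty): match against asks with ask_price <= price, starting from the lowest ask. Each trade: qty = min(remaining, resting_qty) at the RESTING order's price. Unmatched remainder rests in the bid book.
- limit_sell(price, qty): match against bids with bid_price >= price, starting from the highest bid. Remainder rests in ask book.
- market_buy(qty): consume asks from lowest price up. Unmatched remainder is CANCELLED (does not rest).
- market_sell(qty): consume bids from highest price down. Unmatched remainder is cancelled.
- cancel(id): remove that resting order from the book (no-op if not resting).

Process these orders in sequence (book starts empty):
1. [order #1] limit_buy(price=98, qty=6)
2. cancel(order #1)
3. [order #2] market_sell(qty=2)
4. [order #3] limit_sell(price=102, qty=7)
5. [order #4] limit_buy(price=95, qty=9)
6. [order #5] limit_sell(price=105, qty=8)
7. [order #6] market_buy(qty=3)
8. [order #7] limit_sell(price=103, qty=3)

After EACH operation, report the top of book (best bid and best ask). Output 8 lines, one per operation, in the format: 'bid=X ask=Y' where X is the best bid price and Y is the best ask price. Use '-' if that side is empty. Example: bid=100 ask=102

After op 1 [order #1] limit_buy(price=98, qty=6): fills=none; bids=[#1:6@98] asks=[-]
After op 2 cancel(order #1): fills=none; bids=[-] asks=[-]
After op 3 [order #2] market_sell(qty=2): fills=none; bids=[-] asks=[-]
After op 4 [order #3] limit_sell(price=102, qty=7): fills=none; bids=[-] asks=[#3:7@102]
After op 5 [order #4] limit_buy(price=95, qty=9): fills=none; bids=[#4:9@95] asks=[#3:7@102]
After op 6 [order #5] limit_sell(price=105, qty=8): fills=none; bids=[#4:9@95] asks=[#3:7@102 #5:8@105]
After op 7 [order #6] market_buy(qty=3): fills=#6x#3:3@102; bids=[#4:9@95] asks=[#3:4@102 #5:8@105]
After op 8 [order #7] limit_sell(price=103, qty=3): fills=none; bids=[#4:9@95] asks=[#3:4@102 #7:3@103 #5:8@105]

Answer: bid=98 ask=-
bid=- ask=-
bid=- ask=-
bid=- ask=102
bid=95 ask=102
bid=95 ask=102
bid=95 ask=102
bid=95 ask=102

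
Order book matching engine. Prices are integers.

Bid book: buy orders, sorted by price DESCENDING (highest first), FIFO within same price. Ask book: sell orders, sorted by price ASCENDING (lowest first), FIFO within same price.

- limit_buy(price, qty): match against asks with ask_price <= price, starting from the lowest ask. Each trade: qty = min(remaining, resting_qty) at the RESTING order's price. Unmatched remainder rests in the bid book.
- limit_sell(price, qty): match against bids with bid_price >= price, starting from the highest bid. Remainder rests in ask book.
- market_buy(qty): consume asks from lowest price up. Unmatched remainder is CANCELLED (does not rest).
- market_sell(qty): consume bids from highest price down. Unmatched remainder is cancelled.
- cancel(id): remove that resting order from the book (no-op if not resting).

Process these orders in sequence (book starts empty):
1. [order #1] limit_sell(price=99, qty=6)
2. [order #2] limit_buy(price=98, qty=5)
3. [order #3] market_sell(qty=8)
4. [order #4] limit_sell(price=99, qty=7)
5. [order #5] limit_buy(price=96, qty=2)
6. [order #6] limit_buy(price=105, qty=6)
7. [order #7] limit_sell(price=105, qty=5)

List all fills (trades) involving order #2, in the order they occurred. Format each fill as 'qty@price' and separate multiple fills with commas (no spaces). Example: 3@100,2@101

Answer: 5@98

Derivation:
After op 1 [order #1] limit_sell(price=99, qty=6): fills=none; bids=[-] asks=[#1:6@99]
After op 2 [order #2] limit_buy(price=98, qty=5): fills=none; bids=[#2:5@98] asks=[#1:6@99]
After op 3 [order #3] market_sell(qty=8): fills=#2x#3:5@98; bids=[-] asks=[#1:6@99]
After op 4 [order #4] limit_sell(price=99, qty=7): fills=none; bids=[-] asks=[#1:6@99 #4:7@99]
After op 5 [order #5] limit_buy(price=96, qty=2): fills=none; bids=[#5:2@96] asks=[#1:6@99 #4:7@99]
After op 6 [order #6] limit_buy(price=105, qty=6): fills=#6x#1:6@99; bids=[#5:2@96] asks=[#4:7@99]
After op 7 [order #7] limit_sell(price=105, qty=5): fills=none; bids=[#5:2@96] asks=[#4:7@99 #7:5@105]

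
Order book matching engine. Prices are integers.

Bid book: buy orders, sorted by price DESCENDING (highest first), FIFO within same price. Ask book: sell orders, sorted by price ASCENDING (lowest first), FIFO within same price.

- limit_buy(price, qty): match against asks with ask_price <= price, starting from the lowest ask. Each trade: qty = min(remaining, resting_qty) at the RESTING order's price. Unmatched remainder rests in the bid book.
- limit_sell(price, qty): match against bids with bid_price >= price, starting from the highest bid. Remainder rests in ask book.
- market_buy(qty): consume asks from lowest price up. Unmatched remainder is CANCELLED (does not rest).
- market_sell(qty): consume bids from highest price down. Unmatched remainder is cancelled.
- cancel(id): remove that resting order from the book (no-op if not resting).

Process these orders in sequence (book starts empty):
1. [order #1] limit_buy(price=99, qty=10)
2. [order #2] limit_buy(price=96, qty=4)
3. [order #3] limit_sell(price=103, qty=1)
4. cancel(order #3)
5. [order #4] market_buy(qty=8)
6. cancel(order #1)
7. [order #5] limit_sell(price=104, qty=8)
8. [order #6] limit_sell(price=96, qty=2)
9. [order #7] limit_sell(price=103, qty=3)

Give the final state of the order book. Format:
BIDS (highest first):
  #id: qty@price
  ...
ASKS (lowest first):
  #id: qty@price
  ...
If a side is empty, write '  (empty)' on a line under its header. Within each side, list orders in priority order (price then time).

Answer: BIDS (highest first):
  #2: 2@96
ASKS (lowest first):
  #7: 3@103
  #5: 8@104

Derivation:
After op 1 [order #1] limit_buy(price=99, qty=10): fills=none; bids=[#1:10@99] asks=[-]
After op 2 [order #2] limit_buy(price=96, qty=4): fills=none; bids=[#1:10@99 #2:4@96] asks=[-]
After op 3 [order #3] limit_sell(price=103, qty=1): fills=none; bids=[#1:10@99 #2:4@96] asks=[#3:1@103]
After op 4 cancel(order #3): fills=none; bids=[#1:10@99 #2:4@96] asks=[-]
After op 5 [order #4] market_buy(qty=8): fills=none; bids=[#1:10@99 #2:4@96] asks=[-]
After op 6 cancel(order #1): fills=none; bids=[#2:4@96] asks=[-]
After op 7 [order #5] limit_sell(price=104, qty=8): fills=none; bids=[#2:4@96] asks=[#5:8@104]
After op 8 [order #6] limit_sell(price=96, qty=2): fills=#2x#6:2@96; bids=[#2:2@96] asks=[#5:8@104]
After op 9 [order #7] limit_sell(price=103, qty=3): fills=none; bids=[#2:2@96] asks=[#7:3@103 #5:8@104]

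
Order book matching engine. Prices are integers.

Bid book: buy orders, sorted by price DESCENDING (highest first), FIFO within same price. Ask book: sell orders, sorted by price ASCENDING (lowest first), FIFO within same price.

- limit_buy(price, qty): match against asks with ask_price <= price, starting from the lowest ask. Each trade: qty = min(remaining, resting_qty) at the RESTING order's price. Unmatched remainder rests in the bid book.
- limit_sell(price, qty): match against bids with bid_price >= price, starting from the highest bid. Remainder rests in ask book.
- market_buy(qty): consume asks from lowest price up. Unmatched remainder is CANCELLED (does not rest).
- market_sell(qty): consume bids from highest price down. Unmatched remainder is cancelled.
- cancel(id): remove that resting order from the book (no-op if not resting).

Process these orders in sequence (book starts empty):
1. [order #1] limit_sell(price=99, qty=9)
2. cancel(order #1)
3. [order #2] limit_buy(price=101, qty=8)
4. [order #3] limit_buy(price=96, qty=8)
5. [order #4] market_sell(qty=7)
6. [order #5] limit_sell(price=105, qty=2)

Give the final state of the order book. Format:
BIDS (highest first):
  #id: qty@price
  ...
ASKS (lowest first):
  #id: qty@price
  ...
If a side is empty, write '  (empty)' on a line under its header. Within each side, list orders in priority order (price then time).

Answer: BIDS (highest first):
  #2: 1@101
  #3: 8@96
ASKS (lowest first):
  #5: 2@105

Derivation:
After op 1 [order #1] limit_sell(price=99, qty=9): fills=none; bids=[-] asks=[#1:9@99]
After op 2 cancel(order #1): fills=none; bids=[-] asks=[-]
After op 3 [order #2] limit_buy(price=101, qty=8): fills=none; bids=[#2:8@101] asks=[-]
After op 4 [order #3] limit_buy(price=96, qty=8): fills=none; bids=[#2:8@101 #3:8@96] asks=[-]
After op 5 [order #4] market_sell(qty=7): fills=#2x#4:7@101; bids=[#2:1@101 #3:8@96] asks=[-]
After op 6 [order #5] limit_sell(price=105, qty=2): fills=none; bids=[#2:1@101 #3:8@96] asks=[#5:2@105]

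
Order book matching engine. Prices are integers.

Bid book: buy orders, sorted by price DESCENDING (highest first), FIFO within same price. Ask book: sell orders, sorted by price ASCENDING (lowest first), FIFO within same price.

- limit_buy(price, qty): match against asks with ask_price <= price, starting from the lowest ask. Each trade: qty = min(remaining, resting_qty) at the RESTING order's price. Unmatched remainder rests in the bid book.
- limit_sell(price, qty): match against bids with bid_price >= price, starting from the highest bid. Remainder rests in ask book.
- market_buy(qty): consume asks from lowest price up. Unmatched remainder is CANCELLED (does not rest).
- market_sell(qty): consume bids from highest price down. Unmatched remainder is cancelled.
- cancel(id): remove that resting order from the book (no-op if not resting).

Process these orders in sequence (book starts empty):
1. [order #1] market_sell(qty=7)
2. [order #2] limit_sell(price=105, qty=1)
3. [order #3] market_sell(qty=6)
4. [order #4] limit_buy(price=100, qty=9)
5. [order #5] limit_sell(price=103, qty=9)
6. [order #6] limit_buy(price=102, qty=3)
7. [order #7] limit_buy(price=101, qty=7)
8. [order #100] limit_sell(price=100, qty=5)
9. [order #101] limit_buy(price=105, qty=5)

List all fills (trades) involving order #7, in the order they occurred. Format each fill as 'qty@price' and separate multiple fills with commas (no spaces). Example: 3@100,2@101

Answer: 2@101

Derivation:
After op 1 [order #1] market_sell(qty=7): fills=none; bids=[-] asks=[-]
After op 2 [order #2] limit_sell(price=105, qty=1): fills=none; bids=[-] asks=[#2:1@105]
After op 3 [order #3] market_sell(qty=6): fills=none; bids=[-] asks=[#2:1@105]
After op 4 [order #4] limit_buy(price=100, qty=9): fills=none; bids=[#4:9@100] asks=[#2:1@105]
After op 5 [order #5] limit_sell(price=103, qty=9): fills=none; bids=[#4:9@100] asks=[#5:9@103 #2:1@105]
After op 6 [order #6] limit_buy(price=102, qty=3): fills=none; bids=[#6:3@102 #4:9@100] asks=[#5:9@103 #2:1@105]
After op 7 [order #7] limit_buy(price=101, qty=7): fills=none; bids=[#6:3@102 #7:7@101 #4:9@100] asks=[#5:9@103 #2:1@105]
After op 8 [order #100] limit_sell(price=100, qty=5): fills=#6x#100:3@102 #7x#100:2@101; bids=[#7:5@101 #4:9@100] asks=[#5:9@103 #2:1@105]
After op 9 [order #101] limit_buy(price=105, qty=5): fills=#101x#5:5@103; bids=[#7:5@101 #4:9@100] asks=[#5:4@103 #2:1@105]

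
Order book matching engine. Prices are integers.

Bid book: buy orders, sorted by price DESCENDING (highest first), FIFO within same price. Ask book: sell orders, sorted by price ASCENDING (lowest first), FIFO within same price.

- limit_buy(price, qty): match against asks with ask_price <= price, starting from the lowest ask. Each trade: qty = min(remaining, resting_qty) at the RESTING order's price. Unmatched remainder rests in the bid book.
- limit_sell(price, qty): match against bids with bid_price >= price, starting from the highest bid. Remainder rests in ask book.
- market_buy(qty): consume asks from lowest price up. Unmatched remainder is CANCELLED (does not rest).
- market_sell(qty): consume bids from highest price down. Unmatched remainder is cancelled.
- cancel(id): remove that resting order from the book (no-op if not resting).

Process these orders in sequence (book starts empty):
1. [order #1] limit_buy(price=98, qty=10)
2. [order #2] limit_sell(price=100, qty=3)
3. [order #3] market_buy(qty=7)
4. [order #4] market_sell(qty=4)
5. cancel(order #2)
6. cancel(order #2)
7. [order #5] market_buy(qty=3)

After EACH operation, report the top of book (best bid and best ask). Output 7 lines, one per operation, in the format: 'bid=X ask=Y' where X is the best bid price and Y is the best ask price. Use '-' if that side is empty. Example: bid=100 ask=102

Answer: bid=98 ask=-
bid=98 ask=100
bid=98 ask=-
bid=98 ask=-
bid=98 ask=-
bid=98 ask=-
bid=98 ask=-

Derivation:
After op 1 [order #1] limit_buy(price=98, qty=10): fills=none; bids=[#1:10@98] asks=[-]
After op 2 [order #2] limit_sell(price=100, qty=3): fills=none; bids=[#1:10@98] asks=[#2:3@100]
After op 3 [order #3] market_buy(qty=7): fills=#3x#2:3@100; bids=[#1:10@98] asks=[-]
After op 4 [order #4] market_sell(qty=4): fills=#1x#4:4@98; bids=[#1:6@98] asks=[-]
After op 5 cancel(order #2): fills=none; bids=[#1:6@98] asks=[-]
After op 6 cancel(order #2): fills=none; bids=[#1:6@98] asks=[-]
After op 7 [order #5] market_buy(qty=3): fills=none; bids=[#1:6@98] asks=[-]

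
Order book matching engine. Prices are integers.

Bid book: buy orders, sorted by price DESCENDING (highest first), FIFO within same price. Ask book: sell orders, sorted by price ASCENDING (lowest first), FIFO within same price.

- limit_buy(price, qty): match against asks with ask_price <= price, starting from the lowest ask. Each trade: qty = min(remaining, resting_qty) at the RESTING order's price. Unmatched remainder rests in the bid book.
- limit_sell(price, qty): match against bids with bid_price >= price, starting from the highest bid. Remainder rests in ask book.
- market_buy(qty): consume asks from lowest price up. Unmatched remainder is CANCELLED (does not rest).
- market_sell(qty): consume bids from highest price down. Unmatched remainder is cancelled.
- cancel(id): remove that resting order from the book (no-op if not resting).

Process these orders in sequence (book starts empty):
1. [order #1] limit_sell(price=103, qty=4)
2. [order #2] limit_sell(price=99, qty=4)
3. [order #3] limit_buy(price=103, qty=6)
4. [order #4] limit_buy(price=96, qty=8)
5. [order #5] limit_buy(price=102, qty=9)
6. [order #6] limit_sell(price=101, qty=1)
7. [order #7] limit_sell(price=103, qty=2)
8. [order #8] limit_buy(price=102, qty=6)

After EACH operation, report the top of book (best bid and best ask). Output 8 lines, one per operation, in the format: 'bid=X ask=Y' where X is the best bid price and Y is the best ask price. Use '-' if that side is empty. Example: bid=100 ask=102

Answer: bid=- ask=103
bid=- ask=99
bid=- ask=103
bid=96 ask=103
bid=102 ask=103
bid=102 ask=103
bid=102 ask=103
bid=102 ask=103

Derivation:
After op 1 [order #1] limit_sell(price=103, qty=4): fills=none; bids=[-] asks=[#1:4@103]
After op 2 [order #2] limit_sell(price=99, qty=4): fills=none; bids=[-] asks=[#2:4@99 #1:4@103]
After op 3 [order #3] limit_buy(price=103, qty=6): fills=#3x#2:4@99 #3x#1:2@103; bids=[-] asks=[#1:2@103]
After op 4 [order #4] limit_buy(price=96, qty=8): fills=none; bids=[#4:8@96] asks=[#1:2@103]
After op 5 [order #5] limit_buy(price=102, qty=9): fills=none; bids=[#5:9@102 #4:8@96] asks=[#1:2@103]
After op 6 [order #6] limit_sell(price=101, qty=1): fills=#5x#6:1@102; bids=[#5:8@102 #4:8@96] asks=[#1:2@103]
After op 7 [order #7] limit_sell(price=103, qty=2): fills=none; bids=[#5:8@102 #4:8@96] asks=[#1:2@103 #7:2@103]
After op 8 [order #8] limit_buy(price=102, qty=6): fills=none; bids=[#5:8@102 #8:6@102 #4:8@96] asks=[#1:2@103 #7:2@103]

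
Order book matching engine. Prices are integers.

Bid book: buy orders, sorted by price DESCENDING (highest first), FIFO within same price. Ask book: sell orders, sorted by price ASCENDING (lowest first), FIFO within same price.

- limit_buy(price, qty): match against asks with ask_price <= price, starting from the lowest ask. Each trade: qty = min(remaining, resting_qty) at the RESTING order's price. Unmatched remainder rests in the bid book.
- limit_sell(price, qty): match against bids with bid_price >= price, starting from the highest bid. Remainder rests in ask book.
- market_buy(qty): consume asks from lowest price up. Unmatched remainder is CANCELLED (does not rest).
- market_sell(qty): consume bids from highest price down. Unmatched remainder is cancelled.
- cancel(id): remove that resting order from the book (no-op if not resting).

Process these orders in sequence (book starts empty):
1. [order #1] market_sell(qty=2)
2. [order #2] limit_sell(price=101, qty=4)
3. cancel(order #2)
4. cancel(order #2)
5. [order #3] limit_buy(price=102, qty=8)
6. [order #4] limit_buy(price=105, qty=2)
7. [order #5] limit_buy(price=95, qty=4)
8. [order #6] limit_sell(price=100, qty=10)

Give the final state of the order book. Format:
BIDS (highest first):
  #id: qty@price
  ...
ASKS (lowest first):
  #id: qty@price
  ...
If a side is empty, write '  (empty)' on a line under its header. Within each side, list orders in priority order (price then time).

Answer: BIDS (highest first):
  #5: 4@95
ASKS (lowest first):
  (empty)

Derivation:
After op 1 [order #1] market_sell(qty=2): fills=none; bids=[-] asks=[-]
After op 2 [order #2] limit_sell(price=101, qty=4): fills=none; bids=[-] asks=[#2:4@101]
After op 3 cancel(order #2): fills=none; bids=[-] asks=[-]
After op 4 cancel(order #2): fills=none; bids=[-] asks=[-]
After op 5 [order #3] limit_buy(price=102, qty=8): fills=none; bids=[#3:8@102] asks=[-]
After op 6 [order #4] limit_buy(price=105, qty=2): fills=none; bids=[#4:2@105 #3:8@102] asks=[-]
After op 7 [order #5] limit_buy(price=95, qty=4): fills=none; bids=[#4:2@105 #3:8@102 #5:4@95] asks=[-]
After op 8 [order #6] limit_sell(price=100, qty=10): fills=#4x#6:2@105 #3x#6:8@102; bids=[#5:4@95] asks=[-]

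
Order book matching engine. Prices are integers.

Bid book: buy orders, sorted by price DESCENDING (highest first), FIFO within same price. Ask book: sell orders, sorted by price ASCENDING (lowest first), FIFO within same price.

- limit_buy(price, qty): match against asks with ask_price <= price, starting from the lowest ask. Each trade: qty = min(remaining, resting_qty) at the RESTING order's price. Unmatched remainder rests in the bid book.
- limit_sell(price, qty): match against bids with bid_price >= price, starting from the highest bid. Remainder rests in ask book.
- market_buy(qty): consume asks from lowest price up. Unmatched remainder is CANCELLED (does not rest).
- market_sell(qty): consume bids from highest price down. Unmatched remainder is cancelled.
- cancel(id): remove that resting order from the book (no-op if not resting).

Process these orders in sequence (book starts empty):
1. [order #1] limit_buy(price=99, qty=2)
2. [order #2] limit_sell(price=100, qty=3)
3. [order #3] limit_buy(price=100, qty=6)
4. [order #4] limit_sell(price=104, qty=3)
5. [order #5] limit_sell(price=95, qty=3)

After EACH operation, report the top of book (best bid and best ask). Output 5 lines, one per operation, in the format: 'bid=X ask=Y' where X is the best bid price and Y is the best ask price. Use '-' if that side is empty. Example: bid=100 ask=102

After op 1 [order #1] limit_buy(price=99, qty=2): fills=none; bids=[#1:2@99] asks=[-]
After op 2 [order #2] limit_sell(price=100, qty=3): fills=none; bids=[#1:2@99] asks=[#2:3@100]
After op 3 [order #3] limit_buy(price=100, qty=6): fills=#3x#2:3@100; bids=[#3:3@100 #1:2@99] asks=[-]
After op 4 [order #4] limit_sell(price=104, qty=3): fills=none; bids=[#3:3@100 #1:2@99] asks=[#4:3@104]
After op 5 [order #5] limit_sell(price=95, qty=3): fills=#3x#5:3@100; bids=[#1:2@99] asks=[#4:3@104]

Answer: bid=99 ask=-
bid=99 ask=100
bid=100 ask=-
bid=100 ask=104
bid=99 ask=104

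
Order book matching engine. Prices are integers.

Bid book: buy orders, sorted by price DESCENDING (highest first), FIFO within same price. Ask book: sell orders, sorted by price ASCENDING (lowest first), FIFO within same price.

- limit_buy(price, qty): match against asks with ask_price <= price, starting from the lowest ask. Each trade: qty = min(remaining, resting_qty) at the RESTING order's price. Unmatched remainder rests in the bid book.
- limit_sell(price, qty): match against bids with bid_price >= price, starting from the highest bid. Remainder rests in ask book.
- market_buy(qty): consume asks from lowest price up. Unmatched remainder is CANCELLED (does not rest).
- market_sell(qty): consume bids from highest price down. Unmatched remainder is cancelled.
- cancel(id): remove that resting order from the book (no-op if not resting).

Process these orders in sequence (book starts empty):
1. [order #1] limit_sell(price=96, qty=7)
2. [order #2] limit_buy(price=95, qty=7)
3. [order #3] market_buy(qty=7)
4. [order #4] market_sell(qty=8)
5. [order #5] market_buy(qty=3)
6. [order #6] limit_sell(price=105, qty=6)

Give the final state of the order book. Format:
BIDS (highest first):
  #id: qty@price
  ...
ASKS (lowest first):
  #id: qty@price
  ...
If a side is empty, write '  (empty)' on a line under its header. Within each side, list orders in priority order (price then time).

Answer: BIDS (highest first):
  (empty)
ASKS (lowest first):
  #6: 6@105

Derivation:
After op 1 [order #1] limit_sell(price=96, qty=7): fills=none; bids=[-] asks=[#1:7@96]
After op 2 [order #2] limit_buy(price=95, qty=7): fills=none; bids=[#2:7@95] asks=[#1:7@96]
After op 3 [order #3] market_buy(qty=7): fills=#3x#1:7@96; bids=[#2:7@95] asks=[-]
After op 4 [order #4] market_sell(qty=8): fills=#2x#4:7@95; bids=[-] asks=[-]
After op 5 [order #5] market_buy(qty=3): fills=none; bids=[-] asks=[-]
After op 6 [order #6] limit_sell(price=105, qty=6): fills=none; bids=[-] asks=[#6:6@105]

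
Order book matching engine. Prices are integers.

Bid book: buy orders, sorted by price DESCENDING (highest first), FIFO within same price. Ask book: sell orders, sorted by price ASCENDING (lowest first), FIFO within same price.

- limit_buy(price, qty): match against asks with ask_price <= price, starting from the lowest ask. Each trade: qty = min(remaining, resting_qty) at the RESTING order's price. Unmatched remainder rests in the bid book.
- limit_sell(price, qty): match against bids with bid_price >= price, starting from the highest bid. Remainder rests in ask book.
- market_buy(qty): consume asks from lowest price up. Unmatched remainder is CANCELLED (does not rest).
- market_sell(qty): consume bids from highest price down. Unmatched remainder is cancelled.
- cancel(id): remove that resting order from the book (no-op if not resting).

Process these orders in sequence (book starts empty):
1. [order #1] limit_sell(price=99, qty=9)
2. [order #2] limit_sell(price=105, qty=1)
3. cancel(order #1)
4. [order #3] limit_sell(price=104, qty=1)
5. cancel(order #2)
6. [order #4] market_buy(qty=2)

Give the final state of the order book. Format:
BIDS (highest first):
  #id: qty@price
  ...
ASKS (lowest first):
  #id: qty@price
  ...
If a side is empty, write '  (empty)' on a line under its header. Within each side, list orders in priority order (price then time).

After op 1 [order #1] limit_sell(price=99, qty=9): fills=none; bids=[-] asks=[#1:9@99]
After op 2 [order #2] limit_sell(price=105, qty=1): fills=none; bids=[-] asks=[#1:9@99 #2:1@105]
After op 3 cancel(order #1): fills=none; bids=[-] asks=[#2:1@105]
After op 4 [order #3] limit_sell(price=104, qty=1): fills=none; bids=[-] asks=[#3:1@104 #2:1@105]
After op 5 cancel(order #2): fills=none; bids=[-] asks=[#3:1@104]
After op 6 [order #4] market_buy(qty=2): fills=#4x#3:1@104; bids=[-] asks=[-]

Answer: BIDS (highest first):
  (empty)
ASKS (lowest first):
  (empty)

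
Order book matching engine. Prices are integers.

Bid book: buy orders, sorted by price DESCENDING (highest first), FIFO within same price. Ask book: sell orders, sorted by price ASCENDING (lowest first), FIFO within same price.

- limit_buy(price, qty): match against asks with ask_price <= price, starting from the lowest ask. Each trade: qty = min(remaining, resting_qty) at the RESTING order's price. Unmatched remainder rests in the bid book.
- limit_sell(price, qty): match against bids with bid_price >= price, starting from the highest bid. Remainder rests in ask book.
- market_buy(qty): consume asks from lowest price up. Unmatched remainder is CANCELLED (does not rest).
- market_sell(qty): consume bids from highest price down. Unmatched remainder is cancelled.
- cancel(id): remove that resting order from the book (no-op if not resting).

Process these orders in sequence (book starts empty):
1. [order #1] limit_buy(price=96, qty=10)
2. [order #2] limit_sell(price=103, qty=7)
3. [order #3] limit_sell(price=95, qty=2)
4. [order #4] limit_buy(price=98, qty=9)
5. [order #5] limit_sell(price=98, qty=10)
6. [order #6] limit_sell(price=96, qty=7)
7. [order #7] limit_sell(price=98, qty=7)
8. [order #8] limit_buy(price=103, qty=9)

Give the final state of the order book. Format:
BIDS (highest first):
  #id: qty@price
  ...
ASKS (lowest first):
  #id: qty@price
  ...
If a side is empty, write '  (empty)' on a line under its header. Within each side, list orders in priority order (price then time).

Answer: BIDS (highest first):
  #1: 1@96
ASKS (lowest first):
  #2: 6@103

Derivation:
After op 1 [order #1] limit_buy(price=96, qty=10): fills=none; bids=[#1:10@96] asks=[-]
After op 2 [order #2] limit_sell(price=103, qty=7): fills=none; bids=[#1:10@96] asks=[#2:7@103]
After op 3 [order #3] limit_sell(price=95, qty=2): fills=#1x#3:2@96; bids=[#1:8@96] asks=[#2:7@103]
After op 4 [order #4] limit_buy(price=98, qty=9): fills=none; bids=[#4:9@98 #1:8@96] asks=[#2:7@103]
After op 5 [order #5] limit_sell(price=98, qty=10): fills=#4x#5:9@98; bids=[#1:8@96] asks=[#5:1@98 #2:7@103]
After op 6 [order #6] limit_sell(price=96, qty=7): fills=#1x#6:7@96; bids=[#1:1@96] asks=[#5:1@98 #2:7@103]
After op 7 [order #7] limit_sell(price=98, qty=7): fills=none; bids=[#1:1@96] asks=[#5:1@98 #7:7@98 #2:7@103]
After op 8 [order #8] limit_buy(price=103, qty=9): fills=#8x#5:1@98 #8x#7:7@98 #8x#2:1@103; bids=[#1:1@96] asks=[#2:6@103]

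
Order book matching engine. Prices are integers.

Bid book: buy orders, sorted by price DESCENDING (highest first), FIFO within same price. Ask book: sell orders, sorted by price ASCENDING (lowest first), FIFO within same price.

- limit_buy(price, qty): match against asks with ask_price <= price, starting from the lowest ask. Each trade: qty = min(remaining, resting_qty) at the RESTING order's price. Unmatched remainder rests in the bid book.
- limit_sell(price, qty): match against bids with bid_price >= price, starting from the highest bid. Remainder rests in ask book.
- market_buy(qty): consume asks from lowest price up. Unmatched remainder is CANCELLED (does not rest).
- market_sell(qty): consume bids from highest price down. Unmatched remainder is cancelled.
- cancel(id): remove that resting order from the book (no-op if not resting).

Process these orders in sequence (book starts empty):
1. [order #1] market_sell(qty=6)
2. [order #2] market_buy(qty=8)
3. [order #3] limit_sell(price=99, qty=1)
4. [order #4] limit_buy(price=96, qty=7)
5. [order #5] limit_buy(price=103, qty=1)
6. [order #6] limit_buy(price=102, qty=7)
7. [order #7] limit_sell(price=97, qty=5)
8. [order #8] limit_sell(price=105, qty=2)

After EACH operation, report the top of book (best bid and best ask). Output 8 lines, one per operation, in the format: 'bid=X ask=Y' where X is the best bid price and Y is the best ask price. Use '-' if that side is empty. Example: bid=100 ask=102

After op 1 [order #1] market_sell(qty=6): fills=none; bids=[-] asks=[-]
After op 2 [order #2] market_buy(qty=8): fills=none; bids=[-] asks=[-]
After op 3 [order #3] limit_sell(price=99, qty=1): fills=none; bids=[-] asks=[#3:1@99]
After op 4 [order #4] limit_buy(price=96, qty=7): fills=none; bids=[#4:7@96] asks=[#3:1@99]
After op 5 [order #5] limit_buy(price=103, qty=1): fills=#5x#3:1@99; bids=[#4:7@96] asks=[-]
After op 6 [order #6] limit_buy(price=102, qty=7): fills=none; bids=[#6:7@102 #4:7@96] asks=[-]
After op 7 [order #7] limit_sell(price=97, qty=5): fills=#6x#7:5@102; bids=[#6:2@102 #4:7@96] asks=[-]
After op 8 [order #8] limit_sell(price=105, qty=2): fills=none; bids=[#6:2@102 #4:7@96] asks=[#8:2@105]

Answer: bid=- ask=-
bid=- ask=-
bid=- ask=99
bid=96 ask=99
bid=96 ask=-
bid=102 ask=-
bid=102 ask=-
bid=102 ask=105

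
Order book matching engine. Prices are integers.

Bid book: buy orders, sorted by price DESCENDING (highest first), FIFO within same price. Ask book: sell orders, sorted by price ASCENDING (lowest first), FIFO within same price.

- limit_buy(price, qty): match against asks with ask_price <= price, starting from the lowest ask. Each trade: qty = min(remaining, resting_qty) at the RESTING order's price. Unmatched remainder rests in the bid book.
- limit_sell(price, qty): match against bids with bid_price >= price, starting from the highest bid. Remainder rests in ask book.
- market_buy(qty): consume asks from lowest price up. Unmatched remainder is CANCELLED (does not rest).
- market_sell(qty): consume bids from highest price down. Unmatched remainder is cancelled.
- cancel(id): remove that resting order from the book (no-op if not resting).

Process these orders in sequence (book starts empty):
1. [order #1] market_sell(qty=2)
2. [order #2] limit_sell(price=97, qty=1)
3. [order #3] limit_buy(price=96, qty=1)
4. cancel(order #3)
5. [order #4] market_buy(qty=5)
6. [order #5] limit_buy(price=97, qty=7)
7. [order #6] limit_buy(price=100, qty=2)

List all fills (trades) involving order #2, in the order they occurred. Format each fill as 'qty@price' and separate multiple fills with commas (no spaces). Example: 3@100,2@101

Answer: 1@97

Derivation:
After op 1 [order #1] market_sell(qty=2): fills=none; bids=[-] asks=[-]
After op 2 [order #2] limit_sell(price=97, qty=1): fills=none; bids=[-] asks=[#2:1@97]
After op 3 [order #3] limit_buy(price=96, qty=1): fills=none; bids=[#3:1@96] asks=[#2:1@97]
After op 4 cancel(order #3): fills=none; bids=[-] asks=[#2:1@97]
After op 5 [order #4] market_buy(qty=5): fills=#4x#2:1@97; bids=[-] asks=[-]
After op 6 [order #5] limit_buy(price=97, qty=7): fills=none; bids=[#5:7@97] asks=[-]
After op 7 [order #6] limit_buy(price=100, qty=2): fills=none; bids=[#6:2@100 #5:7@97] asks=[-]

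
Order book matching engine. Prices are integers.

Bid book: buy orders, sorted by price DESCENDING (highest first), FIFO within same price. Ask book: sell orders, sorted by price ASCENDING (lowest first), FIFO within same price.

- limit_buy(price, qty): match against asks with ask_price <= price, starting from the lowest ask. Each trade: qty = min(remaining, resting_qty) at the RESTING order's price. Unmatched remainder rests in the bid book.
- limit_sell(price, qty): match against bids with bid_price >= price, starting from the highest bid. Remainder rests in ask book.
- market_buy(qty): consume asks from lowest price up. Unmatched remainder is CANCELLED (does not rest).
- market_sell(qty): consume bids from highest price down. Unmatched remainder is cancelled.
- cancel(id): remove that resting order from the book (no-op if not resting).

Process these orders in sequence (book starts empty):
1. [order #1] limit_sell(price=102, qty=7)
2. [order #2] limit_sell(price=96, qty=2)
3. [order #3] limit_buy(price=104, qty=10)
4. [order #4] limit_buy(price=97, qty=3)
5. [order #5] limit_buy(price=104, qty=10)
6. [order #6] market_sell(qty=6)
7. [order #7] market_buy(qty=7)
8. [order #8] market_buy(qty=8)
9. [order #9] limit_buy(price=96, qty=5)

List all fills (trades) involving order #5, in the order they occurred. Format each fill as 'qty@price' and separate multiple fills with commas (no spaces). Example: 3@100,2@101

Answer: 5@104

Derivation:
After op 1 [order #1] limit_sell(price=102, qty=7): fills=none; bids=[-] asks=[#1:7@102]
After op 2 [order #2] limit_sell(price=96, qty=2): fills=none; bids=[-] asks=[#2:2@96 #1:7@102]
After op 3 [order #3] limit_buy(price=104, qty=10): fills=#3x#2:2@96 #3x#1:7@102; bids=[#3:1@104] asks=[-]
After op 4 [order #4] limit_buy(price=97, qty=3): fills=none; bids=[#3:1@104 #4:3@97] asks=[-]
After op 5 [order #5] limit_buy(price=104, qty=10): fills=none; bids=[#3:1@104 #5:10@104 #4:3@97] asks=[-]
After op 6 [order #6] market_sell(qty=6): fills=#3x#6:1@104 #5x#6:5@104; bids=[#5:5@104 #4:3@97] asks=[-]
After op 7 [order #7] market_buy(qty=7): fills=none; bids=[#5:5@104 #4:3@97] asks=[-]
After op 8 [order #8] market_buy(qty=8): fills=none; bids=[#5:5@104 #4:3@97] asks=[-]
After op 9 [order #9] limit_buy(price=96, qty=5): fills=none; bids=[#5:5@104 #4:3@97 #9:5@96] asks=[-]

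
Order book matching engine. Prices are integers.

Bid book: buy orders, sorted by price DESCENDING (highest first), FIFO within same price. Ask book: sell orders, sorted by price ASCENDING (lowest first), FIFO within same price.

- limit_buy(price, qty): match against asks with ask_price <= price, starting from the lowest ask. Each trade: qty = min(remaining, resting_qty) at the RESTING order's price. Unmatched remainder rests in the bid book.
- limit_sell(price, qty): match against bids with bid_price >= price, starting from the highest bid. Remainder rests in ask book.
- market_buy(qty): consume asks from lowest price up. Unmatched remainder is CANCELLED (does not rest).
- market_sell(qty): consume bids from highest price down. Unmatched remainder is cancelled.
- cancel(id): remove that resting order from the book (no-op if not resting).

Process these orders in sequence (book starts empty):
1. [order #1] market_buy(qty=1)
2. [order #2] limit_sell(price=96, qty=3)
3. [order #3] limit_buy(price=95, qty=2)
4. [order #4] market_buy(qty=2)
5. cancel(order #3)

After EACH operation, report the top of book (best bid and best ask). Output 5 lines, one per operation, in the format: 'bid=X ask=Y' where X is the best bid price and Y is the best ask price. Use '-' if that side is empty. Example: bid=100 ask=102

Answer: bid=- ask=-
bid=- ask=96
bid=95 ask=96
bid=95 ask=96
bid=- ask=96

Derivation:
After op 1 [order #1] market_buy(qty=1): fills=none; bids=[-] asks=[-]
After op 2 [order #2] limit_sell(price=96, qty=3): fills=none; bids=[-] asks=[#2:3@96]
After op 3 [order #3] limit_buy(price=95, qty=2): fills=none; bids=[#3:2@95] asks=[#2:3@96]
After op 4 [order #4] market_buy(qty=2): fills=#4x#2:2@96; bids=[#3:2@95] asks=[#2:1@96]
After op 5 cancel(order #3): fills=none; bids=[-] asks=[#2:1@96]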